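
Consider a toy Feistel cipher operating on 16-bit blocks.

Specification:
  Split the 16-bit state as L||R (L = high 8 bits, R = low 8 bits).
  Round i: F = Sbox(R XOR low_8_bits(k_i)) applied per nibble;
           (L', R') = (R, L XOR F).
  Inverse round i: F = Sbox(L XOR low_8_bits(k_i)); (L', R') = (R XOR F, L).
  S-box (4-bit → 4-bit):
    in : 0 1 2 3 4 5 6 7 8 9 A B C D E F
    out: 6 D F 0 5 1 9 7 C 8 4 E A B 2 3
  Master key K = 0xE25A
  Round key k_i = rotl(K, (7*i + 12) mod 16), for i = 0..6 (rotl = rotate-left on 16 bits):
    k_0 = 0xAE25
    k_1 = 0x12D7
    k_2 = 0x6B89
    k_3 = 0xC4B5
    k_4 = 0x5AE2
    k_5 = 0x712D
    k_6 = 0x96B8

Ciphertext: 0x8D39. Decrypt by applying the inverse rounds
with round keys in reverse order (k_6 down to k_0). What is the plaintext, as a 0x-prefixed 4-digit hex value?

s_0 = ciphertext = 0x8D39
s_1 = InvRound(s_0, k_6) = 0x388D
s_2 = InvRound(s_1, k_5) = 0x5C38
s_3 = InvRound(s_2, k_4) = 0xDA5C
s_4 = InvRound(s_3, k_3) = 0xCFDA
s_5 = InvRound(s_4, k_2) = 0x83CF
s_6 = InvRound(s_5, k_1) = 0xDA83
s_7 = InvRound(s_6, k_0) = 0xB0DA

0xB0DA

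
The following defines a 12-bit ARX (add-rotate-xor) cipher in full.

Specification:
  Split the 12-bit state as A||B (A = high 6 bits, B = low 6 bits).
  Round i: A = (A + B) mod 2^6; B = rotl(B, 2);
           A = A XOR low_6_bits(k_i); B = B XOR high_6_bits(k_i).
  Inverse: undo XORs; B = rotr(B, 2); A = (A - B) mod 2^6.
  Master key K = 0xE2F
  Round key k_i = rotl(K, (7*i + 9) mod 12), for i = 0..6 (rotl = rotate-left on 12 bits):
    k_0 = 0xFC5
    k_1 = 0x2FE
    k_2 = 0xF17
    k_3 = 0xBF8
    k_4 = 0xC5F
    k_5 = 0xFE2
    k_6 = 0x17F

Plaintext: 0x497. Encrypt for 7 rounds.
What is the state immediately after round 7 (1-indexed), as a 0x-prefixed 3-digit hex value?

0xE2A

s_0 = plaintext = 0x497
s_1 = Round(s_0, k_0) = 0xB22
s_2 = Round(s_1, k_1) = 0xC01
s_3 = Round(s_2, k_2) = 0x9B8
s_4 = Round(s_3, k_3) = 0x98C
s_5 = Round(s_4, k_4) = 0xB41
s_6 = Round(s_5, k_5) = 0x33B
s_7 = Round(s_6, k_6) = 0xE2A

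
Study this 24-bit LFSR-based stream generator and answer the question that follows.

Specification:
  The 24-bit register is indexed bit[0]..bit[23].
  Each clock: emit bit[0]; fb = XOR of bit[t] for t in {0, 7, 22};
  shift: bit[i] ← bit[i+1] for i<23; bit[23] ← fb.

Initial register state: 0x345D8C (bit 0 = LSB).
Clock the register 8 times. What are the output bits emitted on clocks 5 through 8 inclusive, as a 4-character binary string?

0001

reg_0 = 0x345D8C
clock 1: out=0, reg = 0x9A2EC6
clock 2: out=0, reg = 0xCD1763
clock 3: out=1, reg = 0x668BB1
clock 4: out=1, reg = 0xB345D8
clock 5: out=0, reg = 0xD9A2EC
clock 6: out=0, reg = 0x6CD176
clock 7: out=0, reg = 0xB668BB
clock 8: out=1, reg = 0x5B345D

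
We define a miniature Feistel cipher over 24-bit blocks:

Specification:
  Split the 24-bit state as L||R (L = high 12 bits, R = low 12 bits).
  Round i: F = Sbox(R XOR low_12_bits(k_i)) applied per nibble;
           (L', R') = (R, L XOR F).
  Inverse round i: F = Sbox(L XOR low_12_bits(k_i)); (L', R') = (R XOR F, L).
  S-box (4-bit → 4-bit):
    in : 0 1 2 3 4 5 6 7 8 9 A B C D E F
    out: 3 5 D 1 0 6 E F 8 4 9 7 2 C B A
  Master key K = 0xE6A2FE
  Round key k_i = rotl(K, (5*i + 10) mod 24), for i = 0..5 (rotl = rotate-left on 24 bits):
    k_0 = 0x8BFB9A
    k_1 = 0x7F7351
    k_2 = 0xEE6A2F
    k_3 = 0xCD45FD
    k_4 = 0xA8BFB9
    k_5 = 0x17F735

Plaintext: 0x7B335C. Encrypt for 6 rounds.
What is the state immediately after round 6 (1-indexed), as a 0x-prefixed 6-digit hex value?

0x55D0A0

s_0 = plaintext = 0x7B335C
s_1 = Round(s_0, k_0) = 0x35CF9D
s_2 = Round(s_1, k_1) = 0xF9D17E
s_3 = Round(s_2, k_2) = 0x17E8F8
s_4 = Round(s_3, k_3) = 0x8F8D48
s_5 = Round(s_4, k_4) = 0xD4855D
s_6 = Round(s_5, k_5) = 0x55D0A0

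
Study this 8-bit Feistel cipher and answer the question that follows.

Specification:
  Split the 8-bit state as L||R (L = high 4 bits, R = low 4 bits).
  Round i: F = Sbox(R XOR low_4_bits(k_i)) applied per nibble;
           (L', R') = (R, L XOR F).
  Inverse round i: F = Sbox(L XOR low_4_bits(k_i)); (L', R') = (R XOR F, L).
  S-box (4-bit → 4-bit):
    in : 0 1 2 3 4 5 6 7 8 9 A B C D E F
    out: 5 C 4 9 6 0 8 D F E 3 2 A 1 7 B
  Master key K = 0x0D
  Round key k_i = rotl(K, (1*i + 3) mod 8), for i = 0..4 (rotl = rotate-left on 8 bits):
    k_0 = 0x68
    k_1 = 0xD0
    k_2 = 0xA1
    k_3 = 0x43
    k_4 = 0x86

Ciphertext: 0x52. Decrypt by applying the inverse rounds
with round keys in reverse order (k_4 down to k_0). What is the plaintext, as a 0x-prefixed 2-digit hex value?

s_0 = ciphertext = 0x52
s_1 = InvRound(s_0, k_4) = 0xB5
s_2 = InvRound(s_1, k_3) = 0xAB
s_3 = InvRound(s_2, k_2) = 0x9A
s_4 = InvRound(s_3, k_1) = 0x49
s_5 = InvRound(s_4, k_0) = 0x34

0x34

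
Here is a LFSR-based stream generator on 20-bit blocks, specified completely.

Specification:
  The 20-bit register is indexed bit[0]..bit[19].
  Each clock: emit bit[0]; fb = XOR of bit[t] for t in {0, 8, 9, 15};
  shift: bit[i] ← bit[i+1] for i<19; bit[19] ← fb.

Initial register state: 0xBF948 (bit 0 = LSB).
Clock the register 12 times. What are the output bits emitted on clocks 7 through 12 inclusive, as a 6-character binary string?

101001

reg_0 = 0xBF948
clock 1: out=0, reg = 0x5FCA4
clock 2: out=0, reg = 0xAFE52
clock 3: out=0, reg = 0x57F29
clock 4: out=1, reg = 0xABF94
clock 5: out=0, reg = 0xD5FCA
clock 6: out=0, reg = 0x6AFE5
clock 7: out=1, reg = 0x357F2
clock 8: out=0, reg = 0x1ABF9
clock 9: out=1, reg = 0x0D5FC
clock 10: out=0, reg = 0x06AFE
clock 11: out=0, reg = 0x8357F
clock 12: out=1, reg = 0x41ABF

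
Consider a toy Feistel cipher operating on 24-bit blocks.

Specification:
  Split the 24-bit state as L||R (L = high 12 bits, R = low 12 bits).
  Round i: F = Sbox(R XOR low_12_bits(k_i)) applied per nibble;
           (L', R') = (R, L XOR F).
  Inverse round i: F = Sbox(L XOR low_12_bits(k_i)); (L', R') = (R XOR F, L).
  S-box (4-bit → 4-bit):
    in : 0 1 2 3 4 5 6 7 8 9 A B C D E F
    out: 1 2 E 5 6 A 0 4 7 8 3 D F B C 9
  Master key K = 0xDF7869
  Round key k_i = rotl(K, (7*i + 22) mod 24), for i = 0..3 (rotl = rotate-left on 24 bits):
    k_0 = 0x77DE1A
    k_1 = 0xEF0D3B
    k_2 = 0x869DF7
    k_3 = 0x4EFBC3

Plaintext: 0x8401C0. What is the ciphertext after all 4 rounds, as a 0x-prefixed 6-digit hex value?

s_0 = plaintext = 0x8401C0
s_1 = Round(s_0, k_0) = 0x1C01F3
s_2 = Round(s_1, k_1) = 0x1F3E37
s_3 = Round(s_2, k_2) = 0xE37402
s_4 = Round(s_3, k_3) = 0x4027C5

0x4027C5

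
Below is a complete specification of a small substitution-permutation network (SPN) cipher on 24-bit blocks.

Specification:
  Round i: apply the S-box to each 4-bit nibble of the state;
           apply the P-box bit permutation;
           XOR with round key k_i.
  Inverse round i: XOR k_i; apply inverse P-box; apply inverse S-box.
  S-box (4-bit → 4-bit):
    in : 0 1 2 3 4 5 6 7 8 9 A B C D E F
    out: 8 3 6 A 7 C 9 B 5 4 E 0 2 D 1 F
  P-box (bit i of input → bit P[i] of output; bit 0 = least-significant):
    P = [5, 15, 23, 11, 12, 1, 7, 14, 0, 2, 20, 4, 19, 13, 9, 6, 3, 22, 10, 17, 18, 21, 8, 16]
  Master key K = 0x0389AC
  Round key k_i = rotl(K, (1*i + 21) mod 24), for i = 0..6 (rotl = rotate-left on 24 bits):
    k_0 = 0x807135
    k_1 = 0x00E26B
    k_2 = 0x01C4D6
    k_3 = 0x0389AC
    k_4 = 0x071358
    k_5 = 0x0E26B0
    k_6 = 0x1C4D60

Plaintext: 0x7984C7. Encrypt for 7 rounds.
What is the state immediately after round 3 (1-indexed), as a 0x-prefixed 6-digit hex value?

s_0 = plaintext = 0x7984C7
s_1 = Round(s_0, k_0) = 0xBDFF12
s_2 = Round(s_1, k_1) = 0x9A5434
s_3 = Round(s_2, k_2) = 0xD303B1
s_4 = Round(s_3, k_3) = 0x4408D8
s_5 = Round(s_4, k_4) = 0xF346B1
s_6 = Round(s_5, k_5) = 0x618581
s_7 = Round(s_6, k_6) = 0x41DFD8

0xD303B1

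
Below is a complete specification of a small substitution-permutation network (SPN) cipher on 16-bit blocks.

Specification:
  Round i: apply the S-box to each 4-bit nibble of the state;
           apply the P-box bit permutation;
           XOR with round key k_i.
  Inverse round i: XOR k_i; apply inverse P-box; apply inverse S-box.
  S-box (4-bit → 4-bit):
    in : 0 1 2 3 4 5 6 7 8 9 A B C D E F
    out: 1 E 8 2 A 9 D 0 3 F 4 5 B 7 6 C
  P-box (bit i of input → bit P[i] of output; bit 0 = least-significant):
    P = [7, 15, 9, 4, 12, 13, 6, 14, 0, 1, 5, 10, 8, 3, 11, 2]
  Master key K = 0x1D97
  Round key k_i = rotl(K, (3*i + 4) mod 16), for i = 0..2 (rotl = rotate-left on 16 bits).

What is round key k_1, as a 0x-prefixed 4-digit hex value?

K = 0x1D97
k_0 = rotl(K, (3*0+4) mod 16) = rotl(K, 4) = 0xD971
k_1 = rotl(K, (3*1+4) mod 16) = rotl(K, 7) = 0xCB8E

0xCB8E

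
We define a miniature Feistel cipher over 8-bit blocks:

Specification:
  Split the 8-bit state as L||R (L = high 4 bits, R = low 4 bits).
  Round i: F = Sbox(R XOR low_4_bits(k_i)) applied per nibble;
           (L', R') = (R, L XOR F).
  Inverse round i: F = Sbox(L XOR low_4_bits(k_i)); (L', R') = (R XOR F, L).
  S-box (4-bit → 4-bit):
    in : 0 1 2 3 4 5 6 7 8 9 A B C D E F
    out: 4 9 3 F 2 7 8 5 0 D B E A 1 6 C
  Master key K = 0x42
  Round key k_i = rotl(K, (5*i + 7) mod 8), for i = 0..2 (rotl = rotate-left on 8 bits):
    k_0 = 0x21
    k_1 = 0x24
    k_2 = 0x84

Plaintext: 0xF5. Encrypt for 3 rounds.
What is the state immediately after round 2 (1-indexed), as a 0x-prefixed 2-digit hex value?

0xD8

s_0 = plaintext = 0xF5
s_1 = Round(s_0, k_0) = 0x5D
s_2 = Round(s_1, k_1) = 0xD8
s_3 = Round(s_2, k_2) = 0x87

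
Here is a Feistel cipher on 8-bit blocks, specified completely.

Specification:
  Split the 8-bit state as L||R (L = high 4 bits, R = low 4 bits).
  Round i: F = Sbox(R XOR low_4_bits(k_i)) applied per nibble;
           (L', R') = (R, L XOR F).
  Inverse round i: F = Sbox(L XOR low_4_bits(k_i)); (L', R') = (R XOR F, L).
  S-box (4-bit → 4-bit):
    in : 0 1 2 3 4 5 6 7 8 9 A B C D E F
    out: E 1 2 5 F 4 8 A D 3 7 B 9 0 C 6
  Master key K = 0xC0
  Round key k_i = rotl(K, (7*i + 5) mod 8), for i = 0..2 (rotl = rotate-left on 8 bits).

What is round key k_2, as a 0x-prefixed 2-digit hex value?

K = 0xC0
k_0 = rotl(K, (7*0+5) mod 8) = rotl(K, 5) = 0x18
k_1 = rotl(K, (7*1+5) mod 8) = rotl(K, 4) = 0x0C
k_2 = rotl(K, (7*2+5) mod 8) = rotl(K, 3) = 0x06

0x06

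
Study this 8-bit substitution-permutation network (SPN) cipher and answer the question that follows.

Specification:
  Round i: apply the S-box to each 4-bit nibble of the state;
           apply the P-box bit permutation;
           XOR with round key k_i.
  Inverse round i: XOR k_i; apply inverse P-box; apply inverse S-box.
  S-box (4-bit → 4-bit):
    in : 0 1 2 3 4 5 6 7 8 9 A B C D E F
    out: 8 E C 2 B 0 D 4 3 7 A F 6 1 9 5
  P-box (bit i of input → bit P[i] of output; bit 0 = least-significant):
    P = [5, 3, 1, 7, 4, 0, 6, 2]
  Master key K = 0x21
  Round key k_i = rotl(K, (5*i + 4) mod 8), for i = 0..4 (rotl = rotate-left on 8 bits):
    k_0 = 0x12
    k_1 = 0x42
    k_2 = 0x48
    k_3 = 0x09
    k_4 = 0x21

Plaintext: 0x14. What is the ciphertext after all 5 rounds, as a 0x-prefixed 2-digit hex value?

0xF7

s_0 = plaintext = 0x14
s_1 = Round(s_0, k_0) = 0xFF
s_2 = Round(s_1, k_1) = 0x30
s_3 = Round(s_2, k_2) = 0xC9
s_4 = Round(s_3, k_3) = 0x62
s_5 = Round(s_4, k_4) = 0xF7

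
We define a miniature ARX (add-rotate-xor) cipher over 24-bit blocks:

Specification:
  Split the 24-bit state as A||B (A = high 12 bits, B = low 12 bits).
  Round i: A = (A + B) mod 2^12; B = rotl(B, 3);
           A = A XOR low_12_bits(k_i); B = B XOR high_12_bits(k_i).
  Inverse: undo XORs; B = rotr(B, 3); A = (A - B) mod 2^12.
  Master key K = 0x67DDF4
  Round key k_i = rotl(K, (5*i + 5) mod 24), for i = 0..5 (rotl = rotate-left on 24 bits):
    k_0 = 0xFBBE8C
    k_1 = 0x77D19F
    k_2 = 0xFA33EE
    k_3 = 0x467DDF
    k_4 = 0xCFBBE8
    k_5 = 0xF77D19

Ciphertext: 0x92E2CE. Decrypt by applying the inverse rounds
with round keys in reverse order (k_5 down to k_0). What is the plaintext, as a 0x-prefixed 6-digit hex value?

s_0 = ciphertext = 0x92E2CE
s_1 = InvRound(s_0, k_5) = 0x0803B7
s_2 = InvRound(s_1, k_4) = 0x17F9E9
s_3 = InvRound(s_2, k_3) = 0xEEFDB1
s_4 = InvRound(s_3, k_2) = 0x8BF442
s_5 = InvRound(s_4, k_1) = 0xAB9E67
s_6 = InvRound(s_5, k_0) = 0xBFA83B

0xBFA83B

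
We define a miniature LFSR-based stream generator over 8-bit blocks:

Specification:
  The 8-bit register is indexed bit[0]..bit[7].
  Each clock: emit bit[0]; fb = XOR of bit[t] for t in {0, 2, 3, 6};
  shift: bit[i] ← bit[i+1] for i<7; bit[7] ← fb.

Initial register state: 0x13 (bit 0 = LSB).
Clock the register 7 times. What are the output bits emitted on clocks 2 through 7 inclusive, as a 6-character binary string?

reg_0 = 0x13
clock 1: out=1, reg = 0x89
clock 2: out=1, reg = 0x44
clock 3: out=0, reg = 0x22
clock 4: out=0, reg = 0x11
clock 5: out=1, reg = 0x88
clock 6: out=0, reg = 0xC4
clock 7: out=0, reg = 0x62

100100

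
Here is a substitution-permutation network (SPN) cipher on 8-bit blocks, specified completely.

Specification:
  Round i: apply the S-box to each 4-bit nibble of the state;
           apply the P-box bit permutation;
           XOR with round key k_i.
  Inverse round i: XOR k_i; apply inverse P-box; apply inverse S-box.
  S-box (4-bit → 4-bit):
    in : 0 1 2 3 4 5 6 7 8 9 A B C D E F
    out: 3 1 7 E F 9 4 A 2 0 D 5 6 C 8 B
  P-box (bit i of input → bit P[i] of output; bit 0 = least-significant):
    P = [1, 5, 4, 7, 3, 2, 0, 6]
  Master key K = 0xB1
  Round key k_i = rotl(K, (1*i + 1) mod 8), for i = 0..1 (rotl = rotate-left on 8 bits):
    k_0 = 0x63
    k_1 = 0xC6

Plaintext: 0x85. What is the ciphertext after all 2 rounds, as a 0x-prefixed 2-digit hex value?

0x04

s_0 = plaintext = 0x85
s_1 = Round(s_0, k_0) = 0xE5
s_2 = Round(s_1, k_1) = 0x04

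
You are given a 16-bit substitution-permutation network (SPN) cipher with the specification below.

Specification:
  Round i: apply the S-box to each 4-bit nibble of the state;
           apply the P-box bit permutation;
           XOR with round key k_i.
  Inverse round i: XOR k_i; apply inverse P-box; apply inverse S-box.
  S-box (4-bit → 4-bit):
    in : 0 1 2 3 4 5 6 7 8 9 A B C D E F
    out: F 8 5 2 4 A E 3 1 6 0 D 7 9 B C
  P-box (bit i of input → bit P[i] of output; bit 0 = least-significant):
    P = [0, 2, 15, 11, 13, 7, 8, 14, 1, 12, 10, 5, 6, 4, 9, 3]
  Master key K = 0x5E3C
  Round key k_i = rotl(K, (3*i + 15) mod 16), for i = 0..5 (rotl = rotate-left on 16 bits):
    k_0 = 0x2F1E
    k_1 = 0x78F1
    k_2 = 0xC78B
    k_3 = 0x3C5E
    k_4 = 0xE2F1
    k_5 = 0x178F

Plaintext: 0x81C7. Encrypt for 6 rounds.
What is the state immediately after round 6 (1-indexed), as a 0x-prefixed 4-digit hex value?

s_0 = plaintext = 0x81C7
s_1 = Round(s_0, k_0) = 0x0EFB
s_2 = Round(s_1, k_1) = 0xA38A
s_3 = Round(s_2, k_2) = 0xF78B
s_4 = Round(s_3, k_3) = 0x8655
s_5 = Round(s_4, k_4) = 0xBE15
s_6 = Round(s_5, k_5) = 0x4DE1

0x4DE1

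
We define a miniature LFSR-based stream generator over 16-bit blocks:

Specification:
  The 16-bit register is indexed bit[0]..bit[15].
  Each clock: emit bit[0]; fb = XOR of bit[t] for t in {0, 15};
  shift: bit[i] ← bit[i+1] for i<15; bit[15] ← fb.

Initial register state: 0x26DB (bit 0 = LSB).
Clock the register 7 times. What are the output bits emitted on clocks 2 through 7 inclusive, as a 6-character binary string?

101101

reg_0 = 0x26DB
clock 1: out=1, reg = 0x936D
clock 2: out=1, reg = 0x49B6
clock 3: out=0, reg = 0x24DB
clock 4: out=1, reg = 0x926D
clock 5: out=1, reg = 0x4936
clock 6: out=0, reg = 0x249B
clock 7: out=1, reg = 0x924D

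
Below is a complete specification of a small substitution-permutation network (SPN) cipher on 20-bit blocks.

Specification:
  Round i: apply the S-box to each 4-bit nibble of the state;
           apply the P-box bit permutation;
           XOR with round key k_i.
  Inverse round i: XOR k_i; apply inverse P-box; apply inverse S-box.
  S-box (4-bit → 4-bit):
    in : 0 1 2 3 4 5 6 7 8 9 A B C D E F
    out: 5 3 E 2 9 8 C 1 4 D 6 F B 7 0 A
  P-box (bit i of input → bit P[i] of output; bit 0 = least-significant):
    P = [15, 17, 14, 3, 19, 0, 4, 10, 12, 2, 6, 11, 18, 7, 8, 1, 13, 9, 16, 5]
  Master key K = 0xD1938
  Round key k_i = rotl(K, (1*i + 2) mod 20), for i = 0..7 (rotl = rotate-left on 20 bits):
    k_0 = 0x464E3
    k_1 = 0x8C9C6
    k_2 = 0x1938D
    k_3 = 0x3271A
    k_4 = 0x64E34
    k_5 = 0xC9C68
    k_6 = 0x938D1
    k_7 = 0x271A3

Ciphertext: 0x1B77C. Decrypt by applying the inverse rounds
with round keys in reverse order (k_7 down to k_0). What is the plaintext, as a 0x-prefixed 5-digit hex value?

0x75E9E

s_0 = ciphertext = 0x1B77C
s_1 = InvRound(s_0, k_7) = 0xAFA2B
s_2 = InvRound(s_1, k_6) = 0x2F88B
s_3 = InvRound(s_2, k_5) = 0x4C8CA
s_4 = InvRound(s_3, k_4) = 0xFFA6C
s_5 = InvRound(s_4, k_3) = 0x59B90
s_6 = InvRound(s_5, k_2) = 0xE7FA5
s_7 = InvRound(s_6, k_1) = 0xC40F1
s_8 = InvRound(s_7, k_0) = 0x75E9E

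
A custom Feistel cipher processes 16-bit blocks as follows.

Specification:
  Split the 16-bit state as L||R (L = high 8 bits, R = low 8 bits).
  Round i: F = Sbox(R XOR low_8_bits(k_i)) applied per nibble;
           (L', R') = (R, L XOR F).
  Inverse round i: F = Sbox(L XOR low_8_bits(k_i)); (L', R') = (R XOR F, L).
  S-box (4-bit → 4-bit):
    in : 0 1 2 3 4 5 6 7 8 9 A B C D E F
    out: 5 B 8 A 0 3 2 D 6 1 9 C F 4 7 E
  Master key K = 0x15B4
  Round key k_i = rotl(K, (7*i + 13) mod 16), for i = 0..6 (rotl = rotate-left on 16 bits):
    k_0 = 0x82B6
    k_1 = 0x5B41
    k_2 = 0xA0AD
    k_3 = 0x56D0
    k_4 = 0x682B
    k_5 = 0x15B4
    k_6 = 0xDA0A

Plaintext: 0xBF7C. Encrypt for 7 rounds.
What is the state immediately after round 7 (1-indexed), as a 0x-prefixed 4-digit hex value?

0xBB9E

s_0 = plaintext = 0xBF7C
s_1 = Round(s_0, k_0) = 0x7C46
s_2 = Round(s_1, k_1) = 0x4621
s_3 = Round(s_2, k_2) = 0x2129
s_4 = Round(s_3, k_3) = 0x29C0
s_5 = Round(s_4, k_4) = 0xC055
s_6 = Round(s_5, k_5) = 0x55BB
s_7 = Round(s_6, k_6) = 0xBB9E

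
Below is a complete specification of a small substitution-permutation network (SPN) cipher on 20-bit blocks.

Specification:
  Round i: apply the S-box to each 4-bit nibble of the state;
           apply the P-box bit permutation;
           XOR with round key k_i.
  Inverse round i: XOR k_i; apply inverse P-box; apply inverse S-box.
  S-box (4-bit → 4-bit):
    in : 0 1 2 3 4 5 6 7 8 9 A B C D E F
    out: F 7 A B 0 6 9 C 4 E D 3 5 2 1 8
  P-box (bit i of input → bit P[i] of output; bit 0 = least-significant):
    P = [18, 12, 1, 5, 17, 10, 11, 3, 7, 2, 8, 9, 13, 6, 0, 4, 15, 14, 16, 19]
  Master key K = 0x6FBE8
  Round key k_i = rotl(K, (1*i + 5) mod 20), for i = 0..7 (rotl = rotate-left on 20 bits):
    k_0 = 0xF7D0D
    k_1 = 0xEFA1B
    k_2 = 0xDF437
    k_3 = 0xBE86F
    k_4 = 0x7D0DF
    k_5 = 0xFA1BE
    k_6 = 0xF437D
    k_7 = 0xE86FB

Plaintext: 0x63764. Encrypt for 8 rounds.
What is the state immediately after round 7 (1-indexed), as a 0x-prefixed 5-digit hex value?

s_0 = plaintext = 0x63764
s_1 = Round(s_0, k_0) = 0x5DE55
s_2 = Round(s_1, k_1) = 0xFA6D9
s_3 = Round(s_2, k_2) = 0x5C284
s_4 = Round(s_3, k_3) = 0xA826A
s_5 = Round(s_4, k_4) = 0x852F0
s_6 = Round(s_5, k_5) = 0xAB3D1
s_7 = Round(s_6, k_6) = 0x2F5BB
s_8 = Round(s_7, k_7) = 0x0D3EF

0x2F5BB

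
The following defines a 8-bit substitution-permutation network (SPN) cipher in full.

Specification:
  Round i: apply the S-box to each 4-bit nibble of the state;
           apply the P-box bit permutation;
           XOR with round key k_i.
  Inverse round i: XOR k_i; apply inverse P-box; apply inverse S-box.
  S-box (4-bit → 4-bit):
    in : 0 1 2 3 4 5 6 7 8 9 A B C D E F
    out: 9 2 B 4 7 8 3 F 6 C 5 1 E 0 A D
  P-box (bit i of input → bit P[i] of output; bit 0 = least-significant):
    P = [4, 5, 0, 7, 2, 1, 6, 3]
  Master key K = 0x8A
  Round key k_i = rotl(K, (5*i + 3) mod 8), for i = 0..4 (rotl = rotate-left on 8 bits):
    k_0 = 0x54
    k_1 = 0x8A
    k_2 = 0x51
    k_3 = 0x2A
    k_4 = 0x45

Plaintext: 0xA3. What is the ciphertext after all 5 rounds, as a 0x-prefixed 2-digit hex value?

s_0 = plaintext = 0xA3
s_1 = Round(s_0, k_0) = 0x11
s_2 = Round(s_1, k_1) = 0xA8
s_3 = Round(s_2, k_2) = 0x34
s_4 = Round(s_3, k_3) = 0x5B
s_5 = Round(s_4, k_4) = 0x5D

0x5D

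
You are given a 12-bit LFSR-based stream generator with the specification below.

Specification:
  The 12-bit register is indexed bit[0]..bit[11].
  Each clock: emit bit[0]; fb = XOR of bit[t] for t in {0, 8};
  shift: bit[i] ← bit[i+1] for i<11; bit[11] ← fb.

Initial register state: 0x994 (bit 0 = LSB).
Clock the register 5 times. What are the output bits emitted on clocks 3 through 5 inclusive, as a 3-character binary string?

reg_0 = 0x994
clock 1: out=0, reg = 0xCCA
clock 2: out=0, reg = 0x665
clock 3: out=1, reg = 0xB32
clock 4: out=0, reg = 0xD99
clock 5: out=1, reg = 0x6CC

101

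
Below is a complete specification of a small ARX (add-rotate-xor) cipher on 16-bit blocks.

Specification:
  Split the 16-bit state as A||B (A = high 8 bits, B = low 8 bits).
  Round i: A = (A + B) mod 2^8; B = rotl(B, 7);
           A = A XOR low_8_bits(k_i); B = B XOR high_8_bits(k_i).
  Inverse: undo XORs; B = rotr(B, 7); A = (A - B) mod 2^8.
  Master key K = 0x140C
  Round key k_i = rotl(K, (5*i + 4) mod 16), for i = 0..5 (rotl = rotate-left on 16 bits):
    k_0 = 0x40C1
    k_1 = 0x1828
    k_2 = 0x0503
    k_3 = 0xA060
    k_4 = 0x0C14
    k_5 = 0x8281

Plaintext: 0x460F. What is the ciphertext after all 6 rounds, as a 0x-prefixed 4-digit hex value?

0xD6B3

s_0 = plaintext = 0x460F
s_1 = Round(s_0, k_0) = 0x94C7
s_2 = Round(s_1, k_1) = 0x73FB
s_3 = Round(s_2, k_2) = 0x6DF8
s_4 = Round(s_3, k_3) = 0x05DC
s_5 = Round(s_4, k_4) = 0xF562
s_6 = Round(s_5, k_5) = 0xD6B3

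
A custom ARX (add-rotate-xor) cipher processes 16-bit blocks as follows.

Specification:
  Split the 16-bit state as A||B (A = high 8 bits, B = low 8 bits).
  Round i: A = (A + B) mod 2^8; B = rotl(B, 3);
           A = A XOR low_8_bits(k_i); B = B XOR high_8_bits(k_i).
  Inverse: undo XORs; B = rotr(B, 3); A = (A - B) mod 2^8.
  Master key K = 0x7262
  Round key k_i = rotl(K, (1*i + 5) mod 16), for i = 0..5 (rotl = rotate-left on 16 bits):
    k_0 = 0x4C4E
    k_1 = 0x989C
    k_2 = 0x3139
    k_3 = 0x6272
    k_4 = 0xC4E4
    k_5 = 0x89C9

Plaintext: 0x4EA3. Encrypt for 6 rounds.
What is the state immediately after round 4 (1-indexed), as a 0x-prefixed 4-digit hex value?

s_0 = plaintext = 0x4EA3
s_1 = Round(s_0, k_0) = 0xBF51
s_2 = Round(s_1, k_1) = 0x8C12
s_3 = Round(s_2, k_2) = 0xA7A1
s_4 = Round(s_3, k_3) = 0x3A6F
s_5 = Round(s_4, k_4) = 0x4DBF
s_6 = Round(s_5, k_5) = 0xC574

0x3A6F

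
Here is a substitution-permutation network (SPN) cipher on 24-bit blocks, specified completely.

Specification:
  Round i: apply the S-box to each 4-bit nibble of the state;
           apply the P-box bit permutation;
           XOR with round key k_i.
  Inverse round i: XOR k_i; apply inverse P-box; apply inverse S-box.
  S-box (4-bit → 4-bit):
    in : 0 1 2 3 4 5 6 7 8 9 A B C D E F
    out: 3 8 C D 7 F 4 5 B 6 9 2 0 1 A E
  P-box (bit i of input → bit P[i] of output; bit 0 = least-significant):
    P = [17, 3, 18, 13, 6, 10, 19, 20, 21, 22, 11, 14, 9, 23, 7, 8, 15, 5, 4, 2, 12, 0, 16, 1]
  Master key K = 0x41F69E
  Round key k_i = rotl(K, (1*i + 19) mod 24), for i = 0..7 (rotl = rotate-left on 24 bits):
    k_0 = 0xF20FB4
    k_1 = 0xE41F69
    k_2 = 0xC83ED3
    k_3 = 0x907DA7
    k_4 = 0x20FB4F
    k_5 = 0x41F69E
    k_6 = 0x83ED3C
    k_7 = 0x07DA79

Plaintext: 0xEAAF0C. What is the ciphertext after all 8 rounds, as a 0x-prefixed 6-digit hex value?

s_0 = plaintext = 0xEAAF0C
s_1 = Round(s_0, k_0) = 0xB2C0F3
s_2 = Round(s_1, k_1) = 0x9A3B7C
s_3 = Round(s_2, k_2) = 0x81BD16
s_4 = Round(s_3, k_3) = 0x246DA0
s_5 = Round(s_4, k_4) = 0x137BB5
s_6 = Round(s_5, k_5) = 0x075000
s_7 = Round(s_6, k_6) = 0x617AE5
s_8 = Round(s_7, k_7) = 0x30BCF5

0x30BCF5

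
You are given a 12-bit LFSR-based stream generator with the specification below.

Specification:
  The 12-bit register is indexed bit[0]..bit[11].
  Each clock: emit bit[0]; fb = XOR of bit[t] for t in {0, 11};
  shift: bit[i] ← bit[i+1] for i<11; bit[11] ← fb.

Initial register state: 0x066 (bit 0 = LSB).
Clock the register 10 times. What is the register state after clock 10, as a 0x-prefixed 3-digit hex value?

reg_0 = 0x066
clock 1: out=0, reg = 0x033
clock 2: out=1, reg = 0x819
clock 3: out=1, reg = 0x40C
clock 4: out=0, reg = 0x206
clock 5: out=0, reg = 0x103
clock 6: out=1, reg = 0x881
clock 7: out=1, reg = 0x440
clock 8: out=0, reg = 0x220
clock 9: out=0, reg = 0x110
clock 10: out=0, reg = 0x088

0x088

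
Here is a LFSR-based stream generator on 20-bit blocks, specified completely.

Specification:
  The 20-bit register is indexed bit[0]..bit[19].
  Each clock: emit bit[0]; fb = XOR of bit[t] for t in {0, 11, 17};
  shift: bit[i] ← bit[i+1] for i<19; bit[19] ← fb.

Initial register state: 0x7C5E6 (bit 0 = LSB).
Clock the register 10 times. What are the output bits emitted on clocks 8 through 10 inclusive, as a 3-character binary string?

reg_0 = 0x7C5E6
clock 1: out=0, reg = 0xBE2F3
clock 2: out=1, reg = 0x5F179
clock 3: out=1, reg = 0xAF8BC
clock 4: out=0, reg = 0x57C5E
clock 5: out=0, reg = 0xABE2F
clock 6: out=1, reg = 0xD5F17
clock 7: out=1, reg = 0x6AF8B
clock 8: out=1, reg = 0xB57C5
clock 9: out=1, reg = 0x5ABE2
clock 10: out=0, reg = 0xAD5F1

110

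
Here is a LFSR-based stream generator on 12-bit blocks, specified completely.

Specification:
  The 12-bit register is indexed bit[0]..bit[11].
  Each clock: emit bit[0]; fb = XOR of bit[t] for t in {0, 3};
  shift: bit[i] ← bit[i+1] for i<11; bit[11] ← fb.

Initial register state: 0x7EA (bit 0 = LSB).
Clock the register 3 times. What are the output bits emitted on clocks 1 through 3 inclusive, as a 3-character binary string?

reg_0 = 0x7EA
clock 1: out=0, reg = 0xBF5
clock 2: out=1, reg = 0xDFA
clock 3: out=0, reg = 0xEFD

010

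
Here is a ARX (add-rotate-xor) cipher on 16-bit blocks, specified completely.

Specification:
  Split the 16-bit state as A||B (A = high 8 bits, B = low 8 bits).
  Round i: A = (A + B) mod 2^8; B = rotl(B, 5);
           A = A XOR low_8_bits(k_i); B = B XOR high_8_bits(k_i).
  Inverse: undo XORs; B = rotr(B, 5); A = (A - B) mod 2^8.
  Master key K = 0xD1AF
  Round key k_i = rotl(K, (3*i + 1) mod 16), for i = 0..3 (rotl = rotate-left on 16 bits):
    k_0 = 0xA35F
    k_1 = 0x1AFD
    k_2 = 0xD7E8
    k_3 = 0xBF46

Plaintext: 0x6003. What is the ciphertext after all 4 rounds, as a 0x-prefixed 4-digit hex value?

0x61CC

s_0 = plaintext = 0x6003
s_1 = Round(s_0, k_0) = 0x3CC3
s_2 = Round(s_1, k_1) = 0x0262
s_3 = Round(s_2, k_2) = 0x8C9B
s_4 = Round(s_3, k_3) = 0x61CC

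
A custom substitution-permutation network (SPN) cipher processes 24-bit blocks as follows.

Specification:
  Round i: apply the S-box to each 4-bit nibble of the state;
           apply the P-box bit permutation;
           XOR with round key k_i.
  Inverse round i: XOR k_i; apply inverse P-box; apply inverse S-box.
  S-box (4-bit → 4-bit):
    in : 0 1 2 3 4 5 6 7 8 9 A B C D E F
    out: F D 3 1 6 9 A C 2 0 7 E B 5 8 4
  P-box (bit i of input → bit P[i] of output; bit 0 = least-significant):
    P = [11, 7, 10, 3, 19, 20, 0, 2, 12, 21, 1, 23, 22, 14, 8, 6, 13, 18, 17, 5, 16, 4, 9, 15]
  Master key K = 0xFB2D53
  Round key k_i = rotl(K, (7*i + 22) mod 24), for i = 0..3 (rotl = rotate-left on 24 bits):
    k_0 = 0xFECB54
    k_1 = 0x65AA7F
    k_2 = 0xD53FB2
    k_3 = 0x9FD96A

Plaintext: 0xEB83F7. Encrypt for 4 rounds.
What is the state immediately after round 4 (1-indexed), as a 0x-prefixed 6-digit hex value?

0x0612CF

s_0 = plaintext = 0xEB83F7
s_1 = Round(s_0, k_0) = 0xF81F7D
s_2 = Round(s_1, k_1) = 0x21A538
s_3 = Round(s_2, k_2) = 0x1E4E02
s_4 = Round(s_3, k_3) = 0x0612CF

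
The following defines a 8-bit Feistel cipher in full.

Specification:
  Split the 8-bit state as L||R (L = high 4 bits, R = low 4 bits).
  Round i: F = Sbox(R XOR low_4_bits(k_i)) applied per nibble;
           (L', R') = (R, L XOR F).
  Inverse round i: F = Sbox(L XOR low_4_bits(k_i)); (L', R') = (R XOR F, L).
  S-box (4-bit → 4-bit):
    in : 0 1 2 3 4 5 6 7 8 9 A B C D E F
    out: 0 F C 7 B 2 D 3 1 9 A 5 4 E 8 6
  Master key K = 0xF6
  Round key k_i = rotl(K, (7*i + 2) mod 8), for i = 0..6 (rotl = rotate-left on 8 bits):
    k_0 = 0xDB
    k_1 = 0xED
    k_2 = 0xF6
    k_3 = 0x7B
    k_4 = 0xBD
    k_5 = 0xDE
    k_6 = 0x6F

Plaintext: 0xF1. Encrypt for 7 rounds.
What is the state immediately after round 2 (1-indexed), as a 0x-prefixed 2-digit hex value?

0x50

s_0 = plaintext = 0xF1
s_1 = Round(s_0, k_0) = 0x15
s_2 = Round(s_1, k_1) = 0x50
s_3 = Round(s_2, k_2) = 0x08
s_4 = Round(s_3, k_3) = 0x87
s_5 = Round(s_4, k_4) = 0x72
s_6 = Round(s_5, k_5) = 0x23
s_7 = Round(s_6, k_6) = 0x36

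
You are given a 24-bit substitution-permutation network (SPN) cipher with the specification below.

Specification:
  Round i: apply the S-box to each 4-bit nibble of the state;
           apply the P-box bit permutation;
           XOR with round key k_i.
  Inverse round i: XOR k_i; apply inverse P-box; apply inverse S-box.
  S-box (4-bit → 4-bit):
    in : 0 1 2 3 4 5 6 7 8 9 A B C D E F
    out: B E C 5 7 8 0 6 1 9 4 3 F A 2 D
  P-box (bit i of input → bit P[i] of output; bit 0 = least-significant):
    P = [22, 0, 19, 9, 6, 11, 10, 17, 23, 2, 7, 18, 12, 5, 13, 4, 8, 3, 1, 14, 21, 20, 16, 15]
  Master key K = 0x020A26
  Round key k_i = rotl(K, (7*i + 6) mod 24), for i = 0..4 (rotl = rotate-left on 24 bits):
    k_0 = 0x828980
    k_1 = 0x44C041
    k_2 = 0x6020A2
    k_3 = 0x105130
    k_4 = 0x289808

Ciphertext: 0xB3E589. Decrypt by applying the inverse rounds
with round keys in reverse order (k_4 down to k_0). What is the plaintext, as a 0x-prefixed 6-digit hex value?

s_0 = ciphertext = 0xB3E589
s_1 = InvRound(s_0, k_4) = 0x793317
s_2 = InvRound(s_1, k_3) = 0x327E6C
s_3 = InvRound(s_2, k_2) = 0xE187C9
s_4 = InvRound(s_3, k_1) = 0x306FA5
s_5 = InvRound(s_4, k_0) = 0x057B2D

0x057B2D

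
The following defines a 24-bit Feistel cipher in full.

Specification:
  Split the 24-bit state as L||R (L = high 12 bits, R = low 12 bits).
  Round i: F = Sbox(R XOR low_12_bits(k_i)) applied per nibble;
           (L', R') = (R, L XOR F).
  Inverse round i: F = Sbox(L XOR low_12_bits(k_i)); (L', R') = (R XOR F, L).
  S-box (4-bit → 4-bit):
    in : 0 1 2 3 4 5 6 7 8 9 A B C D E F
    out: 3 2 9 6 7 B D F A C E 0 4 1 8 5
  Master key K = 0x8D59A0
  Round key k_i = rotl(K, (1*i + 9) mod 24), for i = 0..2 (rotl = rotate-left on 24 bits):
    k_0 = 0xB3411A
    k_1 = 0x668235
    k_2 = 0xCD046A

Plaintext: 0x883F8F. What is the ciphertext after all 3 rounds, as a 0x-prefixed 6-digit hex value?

s_0 = plaintext = 0x883F8F
s_1 = Round(s_0, k_0) = 0xF8F048
s_2 = Round(s_1, k_1) = 0x04867E
s_3 = Round(s_2, k_2) = 0x67E96F

0x67E96F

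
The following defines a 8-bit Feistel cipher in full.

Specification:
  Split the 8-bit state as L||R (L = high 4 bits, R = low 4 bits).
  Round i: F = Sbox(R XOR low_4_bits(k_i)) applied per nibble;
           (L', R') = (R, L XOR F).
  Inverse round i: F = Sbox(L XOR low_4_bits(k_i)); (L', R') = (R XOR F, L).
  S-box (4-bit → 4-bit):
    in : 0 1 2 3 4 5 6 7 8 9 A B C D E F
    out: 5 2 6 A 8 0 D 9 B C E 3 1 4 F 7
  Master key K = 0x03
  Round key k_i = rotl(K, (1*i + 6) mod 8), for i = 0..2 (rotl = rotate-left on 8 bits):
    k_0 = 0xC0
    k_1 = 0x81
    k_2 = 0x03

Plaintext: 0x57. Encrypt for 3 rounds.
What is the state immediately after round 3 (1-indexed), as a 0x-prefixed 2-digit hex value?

0x39

s_0 = plaintext = 0x57
s_1 = Round(s_0, k_0) = 0x7C
s_2 = Round(s_1, k_1) = 0xC3
s_3 = Round(s_2, k_2) = 0x39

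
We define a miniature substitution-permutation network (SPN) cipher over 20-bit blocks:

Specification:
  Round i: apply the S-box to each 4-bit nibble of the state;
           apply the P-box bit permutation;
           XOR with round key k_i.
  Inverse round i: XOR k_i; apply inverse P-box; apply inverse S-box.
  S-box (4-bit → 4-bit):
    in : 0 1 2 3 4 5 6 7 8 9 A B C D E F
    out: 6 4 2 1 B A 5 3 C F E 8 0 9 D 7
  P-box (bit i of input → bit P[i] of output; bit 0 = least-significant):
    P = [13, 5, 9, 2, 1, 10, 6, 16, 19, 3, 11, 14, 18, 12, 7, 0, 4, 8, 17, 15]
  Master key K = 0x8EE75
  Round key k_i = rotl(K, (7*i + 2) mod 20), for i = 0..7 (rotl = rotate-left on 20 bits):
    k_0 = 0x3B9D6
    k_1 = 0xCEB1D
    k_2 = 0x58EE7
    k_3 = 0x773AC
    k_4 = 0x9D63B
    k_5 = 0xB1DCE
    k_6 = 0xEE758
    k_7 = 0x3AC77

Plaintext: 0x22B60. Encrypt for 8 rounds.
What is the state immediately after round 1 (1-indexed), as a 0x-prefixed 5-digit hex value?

0x3EAB4

s_0 = plaintext = 0x22B60
s_1 = Round(s_0, k_0) = 0x3EAB4
s_2 = Round(s_1, k_1) = 0x983A0
s_3 = Round(s_2, k_2) = 0xE0916
s_4 = Round(s_3, k_3) = 0xD8974
s_5 = Round(s_4, k_4) = 0x13A84
s_6 = Round(s_5, k_5) = 0xC75A2
s_7 = Round(s_6, k_6) = 0xBB330
s_8 = Round(s_7, k_7) = 0xB2E54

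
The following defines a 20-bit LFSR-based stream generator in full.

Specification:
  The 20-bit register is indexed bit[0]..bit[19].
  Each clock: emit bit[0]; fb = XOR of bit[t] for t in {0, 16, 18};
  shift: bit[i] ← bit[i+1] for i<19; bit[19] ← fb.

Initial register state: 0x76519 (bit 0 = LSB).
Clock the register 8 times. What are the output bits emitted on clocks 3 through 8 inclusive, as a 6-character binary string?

011000

reg_0 = 0x76519
clock 1: out=1, reg = 0xBB28C
clock 2: out=0, reg = 0xDD946
clock 3: out=0, reg = 0x6ECA3
clock 4: out=1, reg = 0x37651
clock 5: out=1, reg = 0x1BB28
clock 6: out=0, reg = 0x8DD94
clock 7: out=0, reg = 0x46ECA
clock 8: out=0, reg = 0xA3765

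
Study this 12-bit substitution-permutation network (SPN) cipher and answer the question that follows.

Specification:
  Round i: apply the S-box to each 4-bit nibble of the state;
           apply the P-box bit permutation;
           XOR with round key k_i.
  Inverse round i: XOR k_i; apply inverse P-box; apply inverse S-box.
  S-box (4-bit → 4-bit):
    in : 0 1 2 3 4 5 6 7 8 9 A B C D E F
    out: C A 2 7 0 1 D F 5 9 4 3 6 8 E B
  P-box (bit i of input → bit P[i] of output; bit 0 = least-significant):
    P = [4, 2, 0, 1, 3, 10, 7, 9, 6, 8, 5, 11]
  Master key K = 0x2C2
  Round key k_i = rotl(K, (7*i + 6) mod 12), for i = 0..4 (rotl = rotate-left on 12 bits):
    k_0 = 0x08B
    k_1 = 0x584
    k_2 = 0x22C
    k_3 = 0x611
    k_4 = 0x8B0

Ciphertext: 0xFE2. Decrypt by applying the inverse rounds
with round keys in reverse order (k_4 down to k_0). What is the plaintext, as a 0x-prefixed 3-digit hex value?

0x3DA

s_0 = ciphertext = 0xFE2
s_1 = InvRound(s_0, k_4) = 0xB19
s_2 = InvRound(s_1, k_3) = 0x1B4
s_3 = InvRound(s_2, k_2) = 0x265
s_4 = InvRound(s_3, k_1) = 0x3EA
s_5 = InvRound(s_4, k_0) = 0x3DA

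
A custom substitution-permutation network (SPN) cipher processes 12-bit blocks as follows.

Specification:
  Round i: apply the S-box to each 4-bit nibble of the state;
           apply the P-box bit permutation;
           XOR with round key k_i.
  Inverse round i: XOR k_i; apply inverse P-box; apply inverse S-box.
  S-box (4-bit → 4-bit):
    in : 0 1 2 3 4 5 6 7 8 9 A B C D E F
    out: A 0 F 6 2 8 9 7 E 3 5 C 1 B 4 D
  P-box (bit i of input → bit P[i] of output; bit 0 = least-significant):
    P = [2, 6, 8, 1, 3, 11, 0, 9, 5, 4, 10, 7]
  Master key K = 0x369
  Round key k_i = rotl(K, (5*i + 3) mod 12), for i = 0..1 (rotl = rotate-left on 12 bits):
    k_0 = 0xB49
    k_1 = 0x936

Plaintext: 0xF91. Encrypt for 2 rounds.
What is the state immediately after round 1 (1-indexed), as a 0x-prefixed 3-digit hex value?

0x7E1

s_0 = plaintext = 0xF91
s_1 = Round(s_0, k_0) = 0x7E1
s_2 = Round(s_1, k_1) = 0xD07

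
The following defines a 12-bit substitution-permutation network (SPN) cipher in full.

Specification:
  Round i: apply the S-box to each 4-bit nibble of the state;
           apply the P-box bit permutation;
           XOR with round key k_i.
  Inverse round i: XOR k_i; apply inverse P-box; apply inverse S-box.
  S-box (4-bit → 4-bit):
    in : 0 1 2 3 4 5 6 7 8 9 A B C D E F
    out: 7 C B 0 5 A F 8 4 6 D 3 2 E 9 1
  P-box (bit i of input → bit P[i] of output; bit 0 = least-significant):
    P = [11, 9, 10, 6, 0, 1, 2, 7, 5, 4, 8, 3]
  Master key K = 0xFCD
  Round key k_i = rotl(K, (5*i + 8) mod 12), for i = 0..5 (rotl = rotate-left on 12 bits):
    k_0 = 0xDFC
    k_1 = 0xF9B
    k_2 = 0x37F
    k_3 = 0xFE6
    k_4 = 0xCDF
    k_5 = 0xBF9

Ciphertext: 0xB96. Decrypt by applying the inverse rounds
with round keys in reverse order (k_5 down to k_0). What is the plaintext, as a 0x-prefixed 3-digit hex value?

s_0 = ciphertext = 0xB96
s_1 = InvRound(s_0, k_5) = 0xE07
s_2 = InvRound(s_1, k_4) = 0x575
s_3 = InvRound(s_2, k_3) = 0xC2B
s_4 = InvRound(s_3, k_2) = 0x986
s_5 = InvRound(s_4, k_1) = 0x549
s_6 = InvRound(s_5, k_0) = 0xBAF

0xBAF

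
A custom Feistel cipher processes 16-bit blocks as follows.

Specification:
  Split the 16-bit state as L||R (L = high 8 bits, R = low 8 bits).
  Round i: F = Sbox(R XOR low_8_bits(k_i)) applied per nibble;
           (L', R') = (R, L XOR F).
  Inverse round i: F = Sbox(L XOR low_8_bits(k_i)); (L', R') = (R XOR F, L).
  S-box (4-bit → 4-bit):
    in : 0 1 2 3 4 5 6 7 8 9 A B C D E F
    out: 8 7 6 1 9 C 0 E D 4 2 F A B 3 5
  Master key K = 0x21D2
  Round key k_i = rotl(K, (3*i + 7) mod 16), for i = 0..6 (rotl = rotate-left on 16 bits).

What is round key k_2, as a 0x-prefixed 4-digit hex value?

0x443A

K = 0x21D2
k_0 = rotl(K, (3*0+7) mod 16) = rotl(K, 7) = 0xE910
k_1 = rotl(K, (3*1+7) mod 16) = rotl(K, 10) = 0x4887
k_2 = rotl(K, (3*2+7) mod 16) = rotl(K, 13) = 0x443A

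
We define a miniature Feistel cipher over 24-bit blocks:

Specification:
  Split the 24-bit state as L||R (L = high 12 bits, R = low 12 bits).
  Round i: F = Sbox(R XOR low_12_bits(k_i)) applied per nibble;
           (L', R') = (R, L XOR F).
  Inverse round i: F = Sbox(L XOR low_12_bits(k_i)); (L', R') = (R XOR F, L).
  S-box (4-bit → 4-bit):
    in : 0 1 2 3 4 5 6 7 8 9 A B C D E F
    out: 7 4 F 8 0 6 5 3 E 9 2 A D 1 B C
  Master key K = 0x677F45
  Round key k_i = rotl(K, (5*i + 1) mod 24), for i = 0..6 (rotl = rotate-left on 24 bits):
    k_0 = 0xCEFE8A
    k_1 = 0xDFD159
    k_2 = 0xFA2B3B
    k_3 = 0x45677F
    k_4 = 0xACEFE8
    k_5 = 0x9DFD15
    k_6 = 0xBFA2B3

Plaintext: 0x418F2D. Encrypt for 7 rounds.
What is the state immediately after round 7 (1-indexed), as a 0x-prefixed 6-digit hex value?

0x3D2BFC

s_0 = plaintext = 0x418F2D
s_1 = Round(s_0, k_0) = 0xF2D03B
s_2 = Round(s_1, k_1) = 0x03BB72
s_3 = Round(s_2, k_2) = 0xB72732
s_4 = Round(s_3, k_3) = 0x732C73
s_5 = Round(s_4, k_4) = 0xC73FA8
s_6 = Round(s_5, k_5) = 0xFA83D2
s_7 = Round(s_6, k_6) = 0x3D2BFC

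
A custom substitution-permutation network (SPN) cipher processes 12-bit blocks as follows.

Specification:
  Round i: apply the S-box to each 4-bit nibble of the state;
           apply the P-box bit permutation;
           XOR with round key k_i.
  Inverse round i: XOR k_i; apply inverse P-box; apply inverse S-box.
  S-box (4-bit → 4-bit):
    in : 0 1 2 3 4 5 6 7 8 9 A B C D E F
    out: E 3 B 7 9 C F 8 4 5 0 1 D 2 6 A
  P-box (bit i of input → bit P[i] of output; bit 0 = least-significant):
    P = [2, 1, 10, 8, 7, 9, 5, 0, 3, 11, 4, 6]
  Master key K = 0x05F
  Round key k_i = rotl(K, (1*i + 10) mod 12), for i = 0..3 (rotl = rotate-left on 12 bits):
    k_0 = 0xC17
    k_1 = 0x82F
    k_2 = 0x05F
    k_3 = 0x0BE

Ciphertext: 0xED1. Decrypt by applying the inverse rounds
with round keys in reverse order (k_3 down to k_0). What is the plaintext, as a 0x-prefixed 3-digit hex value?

0x1B2

s_0 = ciphertext = 0xED1
s_1 = InvRound(s_0, k_3) = 0x203
s_2 = InvRound(s_1, k_2) = 0xCDB
s_3 = InvRound(s_2, k_1) = 0x599
s_4 = InvRound(s_3, k_0) = 0x1B2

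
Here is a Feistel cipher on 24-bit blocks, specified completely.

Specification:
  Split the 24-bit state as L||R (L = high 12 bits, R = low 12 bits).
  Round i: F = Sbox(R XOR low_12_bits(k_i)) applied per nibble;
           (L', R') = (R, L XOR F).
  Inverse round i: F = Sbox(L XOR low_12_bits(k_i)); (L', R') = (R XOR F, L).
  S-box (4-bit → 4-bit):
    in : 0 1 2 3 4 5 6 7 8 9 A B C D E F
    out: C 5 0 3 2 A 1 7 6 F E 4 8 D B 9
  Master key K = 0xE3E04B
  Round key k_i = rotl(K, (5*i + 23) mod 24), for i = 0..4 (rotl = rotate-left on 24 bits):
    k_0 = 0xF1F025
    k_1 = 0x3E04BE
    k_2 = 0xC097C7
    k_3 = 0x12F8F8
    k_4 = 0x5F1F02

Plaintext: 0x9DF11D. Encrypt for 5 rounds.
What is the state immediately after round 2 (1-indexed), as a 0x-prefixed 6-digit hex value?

s_0 = plaintext = 0x9DF11D
s_1 = Round(s_0, k_0) = 0x11DCE9
s_2 = Round(s_1, k_1) = 0xCE97BA
s_3 = Round(s_2, k_2) = 0x7BA094
s_4 = Round(s_3, k_3) = 0x0941A2
s_5 = Round(s_4, k_4) = 0x1A2B78

0xCE97BA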